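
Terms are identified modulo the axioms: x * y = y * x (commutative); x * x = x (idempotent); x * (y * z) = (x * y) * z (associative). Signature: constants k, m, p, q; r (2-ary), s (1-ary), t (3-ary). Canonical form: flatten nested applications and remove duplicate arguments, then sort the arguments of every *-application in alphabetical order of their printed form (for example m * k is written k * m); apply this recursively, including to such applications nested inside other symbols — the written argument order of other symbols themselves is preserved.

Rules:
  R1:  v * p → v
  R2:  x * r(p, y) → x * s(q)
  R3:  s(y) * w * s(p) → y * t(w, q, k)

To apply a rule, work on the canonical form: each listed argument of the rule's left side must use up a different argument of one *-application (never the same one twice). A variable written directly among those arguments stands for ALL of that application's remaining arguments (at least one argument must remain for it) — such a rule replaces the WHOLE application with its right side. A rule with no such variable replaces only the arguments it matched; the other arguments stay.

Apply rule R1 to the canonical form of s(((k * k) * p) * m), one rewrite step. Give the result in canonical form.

Canonical form:  s(k * m * p)
R1 matches:  uses p;  v := k * m
The variable takes the whole remainder — replace the entire application.
Result:  s(k * m)

Answer: s(k * m)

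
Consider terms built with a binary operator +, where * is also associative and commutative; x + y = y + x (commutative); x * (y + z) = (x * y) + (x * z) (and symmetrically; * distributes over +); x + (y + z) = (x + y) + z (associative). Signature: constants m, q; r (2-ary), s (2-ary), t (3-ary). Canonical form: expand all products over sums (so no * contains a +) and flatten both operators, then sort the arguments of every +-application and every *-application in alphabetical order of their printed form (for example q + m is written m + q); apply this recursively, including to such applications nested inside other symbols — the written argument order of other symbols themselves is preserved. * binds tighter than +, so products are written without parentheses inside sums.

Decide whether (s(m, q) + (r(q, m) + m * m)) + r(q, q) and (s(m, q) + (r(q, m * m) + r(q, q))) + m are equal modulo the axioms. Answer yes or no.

Left:  (s(m, q) + (r(q, m) + m * m)) + r(q, q)
  Flatten:  s(m, q) + r(q, m) + m * m + r(q, q)
  Order the arguments:  m * m + r(q, m) + r(q, q) + s(m, q)
Right:  (s(m, q) + (r(q, m * m) + r(q, q))) + m
  Flatten:  s(m, q) + r(q, m * m) + r(q, q) + m
  Order the arguments:  m + r(q, m * m) + r(q, q) + s(m, q)

Answer: no — m * m + r(q, m) + r(q, q) + s(m, q) vs m + r(q, m * m) + r(q, q) + s(m, q)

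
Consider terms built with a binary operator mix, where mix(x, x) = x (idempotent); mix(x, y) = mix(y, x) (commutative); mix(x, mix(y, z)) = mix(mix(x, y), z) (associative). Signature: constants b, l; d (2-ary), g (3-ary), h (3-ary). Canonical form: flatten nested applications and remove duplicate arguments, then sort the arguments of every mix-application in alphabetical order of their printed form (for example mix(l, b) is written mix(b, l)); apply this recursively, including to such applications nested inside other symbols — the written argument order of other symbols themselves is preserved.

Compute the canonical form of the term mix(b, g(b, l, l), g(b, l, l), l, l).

Answer: mix(b, g(b, l, l), l)

Derivation:
Idempotence:  drop duplicate g(b, l, l), l
Sort:  mix(b, g(b, l, l), l)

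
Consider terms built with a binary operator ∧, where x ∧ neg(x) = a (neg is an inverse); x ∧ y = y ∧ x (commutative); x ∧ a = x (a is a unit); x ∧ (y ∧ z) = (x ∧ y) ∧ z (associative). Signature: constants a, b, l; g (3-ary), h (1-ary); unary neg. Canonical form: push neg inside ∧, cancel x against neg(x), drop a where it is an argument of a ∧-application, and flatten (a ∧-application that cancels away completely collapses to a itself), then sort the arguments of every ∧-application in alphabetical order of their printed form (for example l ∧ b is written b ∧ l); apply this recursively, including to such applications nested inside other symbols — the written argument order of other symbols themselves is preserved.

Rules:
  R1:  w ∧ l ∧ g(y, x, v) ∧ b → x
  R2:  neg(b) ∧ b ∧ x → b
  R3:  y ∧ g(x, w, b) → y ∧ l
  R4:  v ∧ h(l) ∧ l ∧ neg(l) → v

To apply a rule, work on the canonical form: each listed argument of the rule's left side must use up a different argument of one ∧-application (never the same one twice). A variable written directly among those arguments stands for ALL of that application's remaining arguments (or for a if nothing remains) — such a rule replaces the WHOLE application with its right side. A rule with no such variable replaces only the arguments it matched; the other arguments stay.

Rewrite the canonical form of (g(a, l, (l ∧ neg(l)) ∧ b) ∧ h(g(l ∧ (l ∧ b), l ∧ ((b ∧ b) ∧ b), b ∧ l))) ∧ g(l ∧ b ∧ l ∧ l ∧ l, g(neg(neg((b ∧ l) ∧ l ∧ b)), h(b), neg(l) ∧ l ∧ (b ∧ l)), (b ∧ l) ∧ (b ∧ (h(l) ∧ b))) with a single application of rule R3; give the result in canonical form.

Answer: g(b ∧ l ∧ l ∧ l ∧ l, g(b ∧ b ∧ l ∧ l, h(b), b ∧ l), b ∧ b ∧ b ∧ h(l) ∧ l) ∧ h(g(b ∧ l ∧ l, b ∧ b ∧ b ∧ l, b ∧ l)) ∧ l

Derivation:
Canonical form:  g(a, l, b) ∧ g(b ∧ l ∧ l ∧ l ∧ l, g(b ∧ b ∧ l ∧ l, h(b), b ∧ l), b ∧ b ∧ b ∧ h(l) ∧ l) ∧ h(g(b ∧ l ∧ l, b ∧ b ∧ b ∧ l, b ∧ l))
Apply R3:  consuming g(a, l, b);  w := l, x := a, y := g(b ∧ l ∧ l ∧ l ∧ l, g(b ∧ b ∧ l ∧ l, h(b), b ∧ l), b ∧ b ∧ b ∧ h(l) ∧ l) ∧ h(g(b ∧ l ∧ l, b ∧ b ∧ b ∧ l, b ∧ l))
The variable takes the whole remainder — replace the entire application.
New term:  g(b ∧ l ∧ l ∧ l ∧ l, g(b ∧ b ∧ l ∧ l, h(b), b ∧ l), b ∧ b ∧ b ∧ h(l) ∧ l) ∧ h(g(b ∧ l ∧ l, b ∧ b ∧ b ∧ l, b ∧ l)) ∧ l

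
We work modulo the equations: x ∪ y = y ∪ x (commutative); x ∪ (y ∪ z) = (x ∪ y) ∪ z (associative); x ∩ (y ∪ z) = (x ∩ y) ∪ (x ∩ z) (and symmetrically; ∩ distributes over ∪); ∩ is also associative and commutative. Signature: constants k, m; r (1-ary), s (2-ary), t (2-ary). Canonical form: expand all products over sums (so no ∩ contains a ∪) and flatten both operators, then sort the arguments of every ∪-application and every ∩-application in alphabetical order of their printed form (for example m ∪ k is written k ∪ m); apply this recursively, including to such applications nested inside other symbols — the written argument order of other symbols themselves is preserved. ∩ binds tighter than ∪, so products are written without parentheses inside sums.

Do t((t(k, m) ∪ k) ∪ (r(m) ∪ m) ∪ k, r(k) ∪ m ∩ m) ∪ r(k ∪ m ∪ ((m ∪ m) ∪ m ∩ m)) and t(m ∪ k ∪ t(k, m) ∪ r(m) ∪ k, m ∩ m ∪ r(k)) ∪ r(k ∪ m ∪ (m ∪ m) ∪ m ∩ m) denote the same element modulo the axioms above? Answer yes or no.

Left:  t((t(k, m) ∪ k) ∪ (r(m) ∪ m) ∪ k, r(k) ∪ m ∩ m) ∪ r(k ∪ m ∪ ((m ∪ m) ∪ m ∩ m))
  Merge nested applications:  t(k ∪ k ∪ m ∪ r(m) ∪ t(k, m), m ∩ m ∪ r(k)) ∪ r(k ∪ m ∪ m ∪ m ∪ m ∩ m)
  Sort arguments:  r(k ∪ m ∪ m ∪ m ∪ m ∩ m) ∪ t(k ∪ k ∪ m ∪ r(m) ∪ t(k, m), m ∩ m ∪ r(k))
Right:  t(m ∪ k ∪ t(k, m) ∪ r(m) ∪ k, m ∩ m ∪ r(k)) ∪ r(k ∪ m ∪ (m ∪ m) ∪ m ∩ m)
  Flatten:  t(k ∪ k ∪ m ∪ r(m) ∪ t(k, m), m ∩ m ∪ r(k)) ∪ r(k ∪ m ∪ m ∪ m ∪ m ∩ m)
  Sort:  r(k ∪ m ∪ m ∪ m ∪ m ∩ m) ∪ t(k ∪ k ∪ m ∪ r(m) ∪ t(k, m), m ∩ m ∪ r(k))

Answer: yes — both canonical forms are r(k ∪ m ∪ m ∪ m ∪ m ∩ m) ∪ t(k ∪ k ∪ m ∪ r(m) ∪ t(k, m), m ∩ m ∪ r(k))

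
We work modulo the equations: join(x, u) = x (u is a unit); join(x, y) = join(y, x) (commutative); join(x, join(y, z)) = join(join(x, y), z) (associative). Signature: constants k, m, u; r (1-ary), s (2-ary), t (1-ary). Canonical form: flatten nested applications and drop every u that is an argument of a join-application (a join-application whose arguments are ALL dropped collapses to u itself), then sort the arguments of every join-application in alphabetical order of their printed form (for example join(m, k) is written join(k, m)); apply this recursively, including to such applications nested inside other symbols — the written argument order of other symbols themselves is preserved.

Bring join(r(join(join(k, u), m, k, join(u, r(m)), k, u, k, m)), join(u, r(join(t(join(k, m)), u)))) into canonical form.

Merge nested applications:  join(r(join(join(k, u), m, k, join(u, r(m)), k, u, k, m)), u, r(join(t(join(k, m)), u)))
Canonicalize subterm:  r(join(join(k, u), m, k, join(u, r(m)), k, u, k, m))  →  r(join(k, k, k, k, m, m, r(m)))
Simplify inside:  r(join(t(join(k, m)), u))  →  r(t(join(k, m)))
Unit:  drop u
Sort arguments:  join(r(join(k, k, k, k, m, m, r(m))), r(t(join(k, m))))

Answer: join(r(join(k, k, k, k, m, m, r(m))), r(t(join(k, m))))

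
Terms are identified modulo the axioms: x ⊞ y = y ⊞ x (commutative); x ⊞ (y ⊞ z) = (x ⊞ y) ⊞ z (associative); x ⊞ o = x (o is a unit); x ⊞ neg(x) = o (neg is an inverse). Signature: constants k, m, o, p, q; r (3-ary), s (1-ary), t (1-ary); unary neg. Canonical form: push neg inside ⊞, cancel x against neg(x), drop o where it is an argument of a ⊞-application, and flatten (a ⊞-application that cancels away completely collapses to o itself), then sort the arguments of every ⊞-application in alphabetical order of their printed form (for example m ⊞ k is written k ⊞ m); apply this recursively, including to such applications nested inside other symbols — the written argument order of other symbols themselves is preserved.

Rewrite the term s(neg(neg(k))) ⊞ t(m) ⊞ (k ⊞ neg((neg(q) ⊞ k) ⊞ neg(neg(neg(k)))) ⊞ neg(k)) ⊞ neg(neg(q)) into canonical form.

Push neg inside:  distribute neg over ⊞ and collapse double neg
Cancel inverse pairs:  k cancels
Collect:  s(k) ⊞ t(m) ⊞ q ⊞ q
Sort arguments:  q ⊞ q ⊞ s(k) ⊞ t(m)

Answer: q ⊞ q ⊞ s(k) ⊞ t(m)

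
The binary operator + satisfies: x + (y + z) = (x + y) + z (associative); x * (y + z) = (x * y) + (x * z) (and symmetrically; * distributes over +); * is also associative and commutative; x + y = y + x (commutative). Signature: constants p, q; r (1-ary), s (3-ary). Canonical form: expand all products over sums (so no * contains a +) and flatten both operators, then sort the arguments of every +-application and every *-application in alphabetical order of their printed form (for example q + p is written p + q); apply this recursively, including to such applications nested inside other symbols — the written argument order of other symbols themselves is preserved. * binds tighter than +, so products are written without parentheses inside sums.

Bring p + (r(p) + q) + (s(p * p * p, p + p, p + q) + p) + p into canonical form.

Flatten:  p + r(p) + q + s(p * p * p, p + p, p + q) + p + p
Order the arguments:  p + p + p + q + r(p) + s(p * p * p, p + p, p + q)

Answer: p + p + p + q + r(p) + s(p * p * p, p + p, p + q)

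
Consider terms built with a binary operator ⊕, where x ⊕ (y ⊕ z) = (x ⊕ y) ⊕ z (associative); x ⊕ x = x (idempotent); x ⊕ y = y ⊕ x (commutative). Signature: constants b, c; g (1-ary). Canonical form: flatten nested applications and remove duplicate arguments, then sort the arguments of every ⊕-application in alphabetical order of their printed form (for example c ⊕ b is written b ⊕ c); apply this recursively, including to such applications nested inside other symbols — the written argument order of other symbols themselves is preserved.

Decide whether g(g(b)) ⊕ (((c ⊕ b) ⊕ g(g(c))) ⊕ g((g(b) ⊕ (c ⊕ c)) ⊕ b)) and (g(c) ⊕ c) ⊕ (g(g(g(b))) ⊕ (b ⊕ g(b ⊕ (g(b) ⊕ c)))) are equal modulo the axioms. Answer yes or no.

Left:  g(g(b)) ⊕ (((c ⊕ b) ⊕ g(g(c))) ⊕ g((g(b) ⊕ (c ⊕ c)) ⊕ b))
  Un-nest:  g(g(b)) ⊕ c ⊕ b ⊕ g(g(c)) ⊕ g((g(b) ⊕ (c ⊕ c)) ⊕ b)
  Simplify inside:  g((g(b) ⊕ (c ⊕ c)) ⊕ b)  →  g(b ⊕ c ⊕ g(b))
  Order the arguments:  b ⊕ c ⊕ g(b ⊕ c ⊕ g(b)) ⊕ g(g(b)) ⊕ g(g(c))
Right:  (g(c) ⊕ c) ⊕ (g(g(g(b))) ⊕ (b ⊕ g(b ⊕ (g(b) ⊕ c))))
  Flatten:  g(c) ⊕ c ⊕ g(g(g(b))) ⊕ b ⊕ g(b ⊕ (g(b) ⊕ c))
  Simplify inside:  g(b ⊕ (g(b) ⊕ c))  →  g(b ⊕ c ⊕ g(b))
  Sort:  b ⊕ c ⊕ g(b ⊕ c ⊕ g(b)) ⊕ g(c) ⊕ g(g(g(b)))

Answer: no — b ⊕ c ⊕ g(b ⊕ c ⊕ g(b)) ⊕ g(g(b)) ⊕ g(g(c)) vs b ⊕ c ⊕ g(b ⊕ c ⊕ g(b)) ⊕ g(c) ⊕ g(g(g(b)))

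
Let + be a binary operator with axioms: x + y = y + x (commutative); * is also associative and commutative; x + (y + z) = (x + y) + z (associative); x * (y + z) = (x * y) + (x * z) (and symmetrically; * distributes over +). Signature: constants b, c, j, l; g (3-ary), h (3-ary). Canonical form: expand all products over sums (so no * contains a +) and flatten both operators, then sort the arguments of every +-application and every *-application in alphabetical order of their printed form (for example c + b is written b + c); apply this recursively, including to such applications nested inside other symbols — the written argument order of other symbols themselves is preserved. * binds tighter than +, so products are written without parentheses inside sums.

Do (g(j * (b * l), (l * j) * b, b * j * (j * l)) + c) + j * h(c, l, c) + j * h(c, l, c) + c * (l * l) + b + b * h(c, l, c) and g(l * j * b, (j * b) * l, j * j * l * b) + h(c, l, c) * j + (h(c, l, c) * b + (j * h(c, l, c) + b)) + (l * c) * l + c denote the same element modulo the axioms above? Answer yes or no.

Left:  (g(j * (b * l), (l * j) * b, b * j * (j * l)) + c) + j * h(c, l, c) + j * h(c, l, c) + c * (l * l) + b + b * h(c, l, c)
  Merge nested applications:  g(b * j * l, b * j * l, b * j * j * l) + c + h(c, l, c) * j + h(c, l, c) * j + c * l * l + b + b * h(c, l, c)
  Order the arguments:  b + b * h(c, l, c) + c + c * l * l + g(b * j * l, b * j * l, b * j * j * l) + h(c, l, c) * j + h(c, l, c) * j
Right:  g(l * j * b, (j * b) * l, j * j * l * b) + h(c, l, c) * j + (h(c, l, c) * b + (j * h(c, l, c) + b)) + (l * c) * l + c
  Un-nest:  g(b * j * l, b * j * l, b * j * j * l) + h(c, l, c) * j + b * h(c, l, c) + h(c, l, c) * j + b + c * l * l + c
  Order the arguments:  b + b * h(c, l, c) + c + c * l * l + g(b * j * l, b * j * l, b * j * j * l) + h(c, l, c) * j + h(c, l, c) * j

Answer: yes — both canonical forms are b + b * h(c, l, c) + c + c * l * l + g(b * j * l, b * j * l, b * j * j * l) + h(c, l, c) * j + h(c, l, c) * j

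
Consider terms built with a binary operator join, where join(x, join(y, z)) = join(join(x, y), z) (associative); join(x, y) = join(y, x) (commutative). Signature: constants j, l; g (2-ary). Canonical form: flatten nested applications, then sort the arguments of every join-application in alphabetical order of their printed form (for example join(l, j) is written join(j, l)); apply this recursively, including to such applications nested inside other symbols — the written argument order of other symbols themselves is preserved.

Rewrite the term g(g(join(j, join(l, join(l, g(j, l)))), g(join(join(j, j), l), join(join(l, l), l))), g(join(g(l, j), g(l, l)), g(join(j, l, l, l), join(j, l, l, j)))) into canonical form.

Answer: g(g(join(g(j, l), j, l, l), g(join(j, j, l), join(l, l, l))), g(join(g(l, j), g(l, l)), g(join(j, l, l, l), join(j, j, l, l))))

Derivation:
Descend into:  join(j, join(l, join(l, g(j, l))))
Flatten:  join(j, l, l, g(j, l))
Sort arguments:  join(g(j, l), j, l, l)
Put back:  g(g(join(g(j, l), j, l, l), g(join(j, j, l), join(l, l, l))), g(join(g(l, j), g(l, l)), g(join(j, l, l, l), join(j, j, l, l))))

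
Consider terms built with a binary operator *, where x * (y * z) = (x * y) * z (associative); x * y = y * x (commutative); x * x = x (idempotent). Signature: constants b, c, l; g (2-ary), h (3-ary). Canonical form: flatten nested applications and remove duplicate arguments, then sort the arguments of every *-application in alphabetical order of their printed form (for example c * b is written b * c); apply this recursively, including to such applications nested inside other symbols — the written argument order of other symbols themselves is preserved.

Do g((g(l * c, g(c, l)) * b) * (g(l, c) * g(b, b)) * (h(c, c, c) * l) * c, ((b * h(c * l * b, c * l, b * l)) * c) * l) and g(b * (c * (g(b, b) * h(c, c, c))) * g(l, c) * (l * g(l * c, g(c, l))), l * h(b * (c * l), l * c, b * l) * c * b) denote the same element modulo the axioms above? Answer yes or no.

Answer: yes — both canonical forms are g(b * c * g(b, b) * g(c * l, g(c, l)) * g(l, c) * h(c, c, c) * l, b * c * h(b * c * l, c * l, b * l) * l)

Derivation:
Left:  g((g(l * c, g(c, l)) * b) * (g(l, c) * g(b, b)) * (h(c, c, c) * l) * c, ((b * h(c * l * b, c * l, b * l)) * c) * l)
  Focus inside:  (g(l * c, g(c, l)) * b) * (g(l, c) * g(b, b)) * (h(c, c, c) * l) * c
  Merge nested applications:  g(l * c, g(c, l)) * b * g(l, c) * g(b, b) * h(c, c, c) * l * c
  Canonicalize subterm:  g(l * c, g(c, l))  →  g(c * l, g(c, l))
  Sort arguments:  b * c * g(b, b) * g(c * l, g(c, l)) * g(l, c) * h(c, c, c) * l
  Reassemble:  g(b * c * g(b, b) * g(c * l, g(c, l)) * g(l, c) * h(c, c, c) * l, b * c * h(b * c * l, c * l, b * l) * l)
Right:  g(b * (c * (g(b, b) * h(c, c, c))) * g(l, c) * (l * g(l * c, g(c, l))), l * h(b * (c * l), l * c, b * l) * c * b)
  Work inside:  b * (c * (g(b, b) * h(c, c, c))) * g(l, c) * (l * g(l * c, g(c, l)))
  Un-nest:  b * c * g(b, b) * h(c, c, c) * g(l, c) * l * g(l * c, g(c, l))
  Canonicalize subterm:  g(l * c, g(c, l))  →  g(c * l, g(c, l))
  Order the arguments:  b * c * g(b, b) * g(c * l, g(c, l)) * g(l, c) * h(c, c, c) * l
  Reassemble:  g(b * c * g(b, b) * g(c * l, g(c, l)) * g(l, c) * h(c, c, c) * l, b * c * h(b * c * l, c * l, b * l) * l)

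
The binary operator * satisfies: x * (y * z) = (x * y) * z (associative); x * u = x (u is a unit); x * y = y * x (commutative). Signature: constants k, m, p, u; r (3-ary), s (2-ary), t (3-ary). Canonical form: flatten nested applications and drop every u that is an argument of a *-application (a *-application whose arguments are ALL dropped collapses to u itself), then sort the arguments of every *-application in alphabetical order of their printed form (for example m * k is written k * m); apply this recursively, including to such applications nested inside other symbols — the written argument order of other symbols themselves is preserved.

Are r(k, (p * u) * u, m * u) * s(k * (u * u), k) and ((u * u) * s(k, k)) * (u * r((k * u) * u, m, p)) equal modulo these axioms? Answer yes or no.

Answer: no — r(k, p, m) * s(k, k) vs r(k, m, p) * s(k, k)

Derivation:
Left:  r(k, (p * u) * u, m * u) * s(k * (u * u), k)
  Canonicalize subterm:  r(k, (p * u) * u, m * u)  →  r(k, p, m)
  Canonicalize subterm:  s(k * (u * u), k)  →  s(k, k)
  Sort:  r(k, p, m) * s(k, k)
Right:  ((u * u) * s(k, k)) * (u * r((k * u) * u, m, p))
  Un-nest:  u * u * s(k, k) * u * r((k * u) * u, m, p)
  Simplify inside:  r((k * u) * u, m, p)  →  r(k, m, p)
  Units out:  drop u (×3)
  Order the arguments:  r(k, m, p) * s(k, k)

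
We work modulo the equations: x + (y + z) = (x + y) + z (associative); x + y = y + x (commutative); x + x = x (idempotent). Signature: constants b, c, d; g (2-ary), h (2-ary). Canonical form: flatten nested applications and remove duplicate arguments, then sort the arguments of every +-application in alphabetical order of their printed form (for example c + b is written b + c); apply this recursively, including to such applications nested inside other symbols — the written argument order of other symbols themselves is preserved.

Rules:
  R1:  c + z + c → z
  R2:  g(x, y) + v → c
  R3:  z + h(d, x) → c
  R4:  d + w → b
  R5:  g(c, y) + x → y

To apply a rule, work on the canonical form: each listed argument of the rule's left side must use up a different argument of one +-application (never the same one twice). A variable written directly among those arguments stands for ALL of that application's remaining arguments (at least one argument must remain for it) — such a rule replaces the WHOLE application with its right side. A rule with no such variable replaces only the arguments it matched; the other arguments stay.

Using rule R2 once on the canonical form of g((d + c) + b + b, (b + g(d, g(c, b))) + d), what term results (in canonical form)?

Canonical form:  g(b + c + d, b + d + g(d, g(c, b)))
Match R2:  consume g(d, g(c, b));  v := b + d, x := d, y := g(c, b)
Every leftover argument binds to the variable; the entire application is replaced.
Result:  g(b + c + d, c)

Answer: g(b + c + d, c)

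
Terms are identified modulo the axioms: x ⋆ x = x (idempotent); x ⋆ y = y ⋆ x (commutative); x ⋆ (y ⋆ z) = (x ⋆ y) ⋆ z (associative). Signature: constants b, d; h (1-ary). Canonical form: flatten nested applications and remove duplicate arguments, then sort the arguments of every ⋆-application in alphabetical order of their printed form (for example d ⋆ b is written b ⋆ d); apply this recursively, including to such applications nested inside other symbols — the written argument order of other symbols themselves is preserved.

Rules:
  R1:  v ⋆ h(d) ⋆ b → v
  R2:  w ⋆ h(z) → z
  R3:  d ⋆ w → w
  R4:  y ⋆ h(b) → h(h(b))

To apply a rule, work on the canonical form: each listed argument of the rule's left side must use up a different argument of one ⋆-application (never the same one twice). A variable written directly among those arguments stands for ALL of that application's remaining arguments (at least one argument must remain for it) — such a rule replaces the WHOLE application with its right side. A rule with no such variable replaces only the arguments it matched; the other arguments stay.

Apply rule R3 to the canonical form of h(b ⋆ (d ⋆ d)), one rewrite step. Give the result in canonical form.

Canonical form:  h(b ⋆ d)
R3 matches:  uses d;  w := b
Every leftover argument binds to the variable; the entire application is replaced.
Result:  h(b)

Answer: h(b)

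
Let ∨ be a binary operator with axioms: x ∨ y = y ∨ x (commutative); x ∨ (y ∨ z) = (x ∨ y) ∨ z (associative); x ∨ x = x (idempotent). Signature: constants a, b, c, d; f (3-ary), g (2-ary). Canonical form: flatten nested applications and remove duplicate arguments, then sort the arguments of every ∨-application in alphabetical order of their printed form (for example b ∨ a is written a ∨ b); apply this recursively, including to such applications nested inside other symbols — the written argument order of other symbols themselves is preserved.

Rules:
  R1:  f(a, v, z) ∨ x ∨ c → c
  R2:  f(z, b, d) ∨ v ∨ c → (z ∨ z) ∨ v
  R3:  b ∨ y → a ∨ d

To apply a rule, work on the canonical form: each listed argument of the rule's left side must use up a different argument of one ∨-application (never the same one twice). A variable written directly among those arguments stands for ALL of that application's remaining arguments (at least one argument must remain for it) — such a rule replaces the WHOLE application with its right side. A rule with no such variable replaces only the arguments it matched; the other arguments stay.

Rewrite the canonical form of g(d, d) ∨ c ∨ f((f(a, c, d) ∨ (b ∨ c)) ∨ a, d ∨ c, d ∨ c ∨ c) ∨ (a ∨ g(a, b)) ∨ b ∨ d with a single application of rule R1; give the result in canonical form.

Answer: a ∨ b ∨ c ∨ d ∨ f(c, c ∨ d, c ∨ d) ∨ g(a, b) ∨ g(d, d)

Derivation:
Canonical form:  a ∨ b ∨ c ∨ d ∨ f(a ∨ b ∨ c ∨ f(a, c, d), c ∨ d, c ∨ d) ∨ g(a, b) ∨ g(d, d)
Match R1:  consume c, f(a, c, d);  v := c, x := a ∨ b, z := d
The extension variable absorbs all remaining arguments, so the whole application is rewritten.
New term:  a ∨ b ∨ c ∨ d ∨ f(c, c ∨ d, c ∨ d) ∨ g(a, b) ∨ g(d, d)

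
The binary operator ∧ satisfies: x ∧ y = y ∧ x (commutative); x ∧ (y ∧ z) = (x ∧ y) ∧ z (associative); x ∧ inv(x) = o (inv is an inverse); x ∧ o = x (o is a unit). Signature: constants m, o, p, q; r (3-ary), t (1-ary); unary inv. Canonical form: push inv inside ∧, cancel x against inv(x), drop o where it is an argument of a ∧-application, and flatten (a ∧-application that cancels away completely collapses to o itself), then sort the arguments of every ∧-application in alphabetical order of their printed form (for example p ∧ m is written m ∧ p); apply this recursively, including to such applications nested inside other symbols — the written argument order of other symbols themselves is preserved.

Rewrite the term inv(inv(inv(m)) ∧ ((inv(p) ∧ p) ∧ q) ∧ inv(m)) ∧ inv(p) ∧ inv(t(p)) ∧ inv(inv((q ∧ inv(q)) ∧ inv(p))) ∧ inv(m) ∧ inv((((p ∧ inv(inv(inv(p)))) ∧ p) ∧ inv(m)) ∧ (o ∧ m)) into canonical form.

Push inv inside:  distribute inv over ∧ and collapse double inv
Collect terms:  inv(m) ∧ inv(p) ∧ inv(p) ∧ inv(p) ∧ inv(q) ∧ inv(t(p))

Answer: inv(m) ∧ inv(p) ∧ inv(p) ∧ inv(p) ∧ inv(q) ∧ inv(t(p))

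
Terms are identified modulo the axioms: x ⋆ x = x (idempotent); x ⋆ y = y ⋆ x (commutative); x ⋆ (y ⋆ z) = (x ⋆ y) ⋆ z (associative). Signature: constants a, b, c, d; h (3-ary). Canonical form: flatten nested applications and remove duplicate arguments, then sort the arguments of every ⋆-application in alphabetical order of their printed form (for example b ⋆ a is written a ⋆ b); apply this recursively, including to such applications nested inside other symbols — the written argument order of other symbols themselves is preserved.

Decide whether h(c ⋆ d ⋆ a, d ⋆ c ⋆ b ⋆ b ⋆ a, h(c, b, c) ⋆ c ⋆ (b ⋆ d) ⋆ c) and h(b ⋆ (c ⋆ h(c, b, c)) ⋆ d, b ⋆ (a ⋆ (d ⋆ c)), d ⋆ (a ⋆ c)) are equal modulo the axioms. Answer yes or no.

Left:  h(c ⋆ d ⋆ a, d ⋆ c ⋆ b ⋆ b ⋆ a, h(c, b, c) ⋆ c ⋆ (b ⋆ d) ⋆ c)
  Focus inside:  h(c, b, c) ⋆ c ⋆ (b ⋆ d) ⋆ c
  Merge nested applications:  h(c, b, c) ⋆ c ⋆ b ⋆ d ⋆ c
  Deduplicate:  drop duplicate c
  Sort:  b ⋆ c ⋆ d ⋆ h(c, b, c)
  Put back:  h(a ⋆ c ⋆ d, a ⋆ b ⋆ c ⋆ d, b ⋆ c ⋆ d ⋆ h(c, b, c))
Right:  h(b ⋆ (c ⋆ h(c, b, c)) ⋆ d, b ⋆ (a ⋆ (d ⋆ c)), d ⋆ (a ⋆ c))
  Focus inside:  b ⋆ (c ⋆ h(c, b, c)) ⋆ d
  Merge nested applications:  b ⋆ c ⋆ h(c, b, c) ⋆ d
  Sort:  b ⋆ c ⋆ d ⋆ h(c, b, c)
  Reassemble:  h(b ⋆ c ⋆ d ⋆ h(c, b, c), a ⋆ b ⋆ c ⋆ d, a ⋆ c ⋆ d)

Answer: no — h(a ⋆ c ⋆ d, a ⋆ b ⋆ c ⋆ d, b ⋆ c ⋆ d ⋆ h(c, b, c)) vs h(b ⋆ c ⋆ d ⋆ h(c, b, c), a ⋆ b ⋆ c ⋆ d, a ⋆ c ⋆ d)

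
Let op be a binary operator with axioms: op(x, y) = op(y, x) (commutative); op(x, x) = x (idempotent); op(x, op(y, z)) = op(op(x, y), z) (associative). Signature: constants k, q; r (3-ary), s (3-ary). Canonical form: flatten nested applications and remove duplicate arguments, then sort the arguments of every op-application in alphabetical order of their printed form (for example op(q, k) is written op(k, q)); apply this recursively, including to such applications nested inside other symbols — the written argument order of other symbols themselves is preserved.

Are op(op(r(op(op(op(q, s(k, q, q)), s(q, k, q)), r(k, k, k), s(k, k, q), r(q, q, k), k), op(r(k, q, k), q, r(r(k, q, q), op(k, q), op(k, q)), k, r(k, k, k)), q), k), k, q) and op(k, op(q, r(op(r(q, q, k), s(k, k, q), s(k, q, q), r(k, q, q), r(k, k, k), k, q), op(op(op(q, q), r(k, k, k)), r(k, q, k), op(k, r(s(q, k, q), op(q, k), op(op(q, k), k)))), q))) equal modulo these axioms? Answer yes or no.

Answer: no — op(k, q, r(op(k, q, r(k, k, k), r(q, q, k), s(k, k, q), s(k, q, q), s(q, k, q)), op(k, q, r(k, k, k), r(k, q, k), r(r(k, q, q), op(k, q), op(k, q))), q)) vs op(k, q, r(op(k, q, r(k, k, k), r(k, q, q), r(q, q, k), s(k, k, q), s(k, q, q)), op(k, q, r(k, k, k), r(k, q, k), r(s(q, k, q), op(k, q), op(k, q))), q))

Derivation:
Left:  op(op(r(op(op(op(q, s(k, q, q)), s(q, k, q)), r(k, k, k), s(k, k, q), r(q, q, k), k), op(r(k, q, k), q, r(r(k, q, q), op(k, q), op(k, q)), k, r(k, k, k)), q), k), k, q)
  Un-nest:  op(r(op(op(op(q, s(k, q, q)), s(q, k, q)), r(k, k, k), s(k, k, q), r(q, q, k), k), op(r(k, q, k), q, r(r(k, q, q), op(k, q), op(k, q)), k, r(k, k, k)), q), k, k, q)
  Simplify inside:  r(op(op(op(q, s(k, q, q)), s(q, k, q)), r(k, k, k), s(k, k, q), r(q, q, k), k), op(r(k, q, k), q, r(r(k, q, q), op(k, q), op(k, q)), k, r(k, k, k)), q)  →  r(op(k, q, r(k, k, k), r(q, q, k), s(k, k, q), s(k, q, q), s(q, k, q)), op(k, q, r(k, k, k), r(k, q, k), r(r(k, q, q), op(k, q), op(k, q))), q)
  Idempotence:  drop duplicate k
  Sort arguments:  op(k, q, r(op(k, q, r(k, k, k), r(q, q, k), s(k, k, q), s(k, q, q), s(q, k, q)), op(k, q, r(k, k, k), r(k, q, k), r(r(k, q, q), op(k, q), op(k, q))), q))
Right:  op(k, op(q, r(op(r(q, q, k), s(k, k, q), s(k, q, q), r(k, q, q), r(k, k, k), k, q), op(op(op(q, q), r(k, k, k)), r(k, q, k), op(k, r(s(q, k, q), op(q, k), op(op(q, k), k)))), q)))
  Merge nested applications:  op(k, q, r(op(r(q, q, k), s(k, k, q), s(k, q, q), r(k, q, q), r(k, k, k), k, q), op(op(op(q, q), r(k, k, k)), r(k, q, k), op(k, r(s(q, k, q), op(q, k), op(op(q, k), k)))), q))
  Inside:  r(op(r(q, q, k), s(k, k, q), s(k, q, q), r(k, q, q), r(k, k, k), k, q), op(op(op(q, q), r(k, k, k)), r(k, q, k), op(k, r(s(q, k, q), op(q, k), op(op(q, k), k)))), q)  →  r(op(k, q, r(k, k, k), r(k, q, q), r(q, q, k), s(k, k, q), s(k, q, q)), op(k, q, r(k, k, k), r(k, q, k), r(s(q, k, q), op(k, q), op(k, q))), q)
  Sort:  op(k, q, r(op(k, q, r(k, k, k), r(k, q, q), r(q, q, k), s(k, k, q), s(k, q, q)), op(k, q, r(k, k, k), r(k, q, k), r(s(q, k, q), op(k, q), op(k, q))), q))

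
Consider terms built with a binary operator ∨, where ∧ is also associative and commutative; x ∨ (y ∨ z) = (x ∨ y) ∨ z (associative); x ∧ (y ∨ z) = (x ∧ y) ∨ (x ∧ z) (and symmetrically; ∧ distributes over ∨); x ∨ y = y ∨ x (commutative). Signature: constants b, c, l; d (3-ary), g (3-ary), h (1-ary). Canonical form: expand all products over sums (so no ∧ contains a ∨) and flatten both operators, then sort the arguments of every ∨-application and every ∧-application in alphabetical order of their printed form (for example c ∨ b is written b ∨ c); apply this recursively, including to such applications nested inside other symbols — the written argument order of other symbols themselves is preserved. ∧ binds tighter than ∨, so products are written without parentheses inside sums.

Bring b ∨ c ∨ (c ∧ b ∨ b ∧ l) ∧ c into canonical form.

Expand:  b ∨ c ∨ b ∧ c ∧ c ∨ b ∧ c ∧ l
Sort:  b ∨ b ∧ c ∧ c ∨ b ∧ c ∧ l ∨ c

Answer: b ∨ b ∧ c ∧ c ∨ b ∧ c ∧ l ∨ c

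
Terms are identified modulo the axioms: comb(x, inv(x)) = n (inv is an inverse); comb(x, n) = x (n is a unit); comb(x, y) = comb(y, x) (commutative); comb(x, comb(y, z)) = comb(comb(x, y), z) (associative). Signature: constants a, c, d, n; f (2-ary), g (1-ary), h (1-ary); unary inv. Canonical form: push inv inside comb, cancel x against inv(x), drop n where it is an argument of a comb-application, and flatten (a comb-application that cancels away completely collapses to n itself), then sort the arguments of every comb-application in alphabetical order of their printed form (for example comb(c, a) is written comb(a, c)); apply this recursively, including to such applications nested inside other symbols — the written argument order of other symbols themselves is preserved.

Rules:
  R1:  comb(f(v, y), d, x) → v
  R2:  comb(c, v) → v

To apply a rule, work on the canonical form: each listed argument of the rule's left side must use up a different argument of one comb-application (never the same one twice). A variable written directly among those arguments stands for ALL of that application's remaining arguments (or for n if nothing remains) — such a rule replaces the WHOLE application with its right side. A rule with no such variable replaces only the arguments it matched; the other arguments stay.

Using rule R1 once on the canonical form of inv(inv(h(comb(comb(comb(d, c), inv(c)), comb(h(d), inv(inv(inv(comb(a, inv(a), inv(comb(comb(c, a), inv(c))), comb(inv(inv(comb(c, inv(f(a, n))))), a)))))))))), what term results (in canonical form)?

Canonical form:  h(comb(d, f(a, n), h(d), inv(c)))
Match R1:  consume d, f(a, n);  v := a, x := comb(h(d), inv(c)), y := n
The variable takes the whole remainder — replace the entire application.
Result:  h(a)

Answer: h(a)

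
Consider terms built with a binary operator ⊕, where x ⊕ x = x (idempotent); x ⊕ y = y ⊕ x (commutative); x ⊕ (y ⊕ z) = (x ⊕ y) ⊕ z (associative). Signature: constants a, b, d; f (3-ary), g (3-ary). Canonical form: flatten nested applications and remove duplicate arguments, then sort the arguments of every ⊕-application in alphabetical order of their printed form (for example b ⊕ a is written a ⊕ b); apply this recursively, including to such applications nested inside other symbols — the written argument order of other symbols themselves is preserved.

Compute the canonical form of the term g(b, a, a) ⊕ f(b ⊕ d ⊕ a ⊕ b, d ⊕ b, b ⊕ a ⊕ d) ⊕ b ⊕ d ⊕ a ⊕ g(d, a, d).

Answer: a ⊕ b ⊕ d ⊕ f(a ⊕ b ⊕ d, b ⊕ d, a ⊕ b ⊕ d) ⊕ g(b, a, a) ⊕ g(d, a, d)

Derivation:
Canonicalize subterm:  f(b ⊕ d ⊕ a ⊕ b, d ⊕ b, b ⊕ a ⊕ d)  →  f(a ⊕ b ⊕ d, b ⊕ d, a ⊕ b ⊕ d)
Sort:  a ⊕ b ⊕ d ⊕ f(a ⊕ b ⊕ d, b ⊕ d, a ⊕ b ⊕ d) ⊕ g(b, a, a) ⊕ g(d, a, d)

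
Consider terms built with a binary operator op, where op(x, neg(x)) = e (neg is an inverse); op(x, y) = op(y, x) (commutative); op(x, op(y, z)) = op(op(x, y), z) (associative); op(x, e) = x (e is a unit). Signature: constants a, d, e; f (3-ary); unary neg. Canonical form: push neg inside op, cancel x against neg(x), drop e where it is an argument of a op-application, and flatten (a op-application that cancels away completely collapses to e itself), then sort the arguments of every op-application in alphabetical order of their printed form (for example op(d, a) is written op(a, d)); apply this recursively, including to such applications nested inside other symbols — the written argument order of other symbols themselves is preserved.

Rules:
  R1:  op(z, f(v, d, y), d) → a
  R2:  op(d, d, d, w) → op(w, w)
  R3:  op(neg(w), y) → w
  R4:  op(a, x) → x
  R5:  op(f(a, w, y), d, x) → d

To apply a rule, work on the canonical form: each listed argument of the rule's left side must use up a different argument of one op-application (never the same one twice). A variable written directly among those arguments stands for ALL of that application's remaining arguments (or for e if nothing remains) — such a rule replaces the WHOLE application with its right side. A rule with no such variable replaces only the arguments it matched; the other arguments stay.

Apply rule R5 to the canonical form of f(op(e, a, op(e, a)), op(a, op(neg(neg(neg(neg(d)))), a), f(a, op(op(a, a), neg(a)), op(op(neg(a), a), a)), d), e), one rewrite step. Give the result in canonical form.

Canonical form:  f(op(a, a), op(a, a, d, d, f(a, a, a)), e)
Apply R5:  consuming d, f(a, a, a);  w := a, x := op(a, a, d), y := a
Every leftover argument binds to the variable; the entire application is replaced.
Result:  f(op(a, a), d, e)

Answer: f(op(a, a), d, e)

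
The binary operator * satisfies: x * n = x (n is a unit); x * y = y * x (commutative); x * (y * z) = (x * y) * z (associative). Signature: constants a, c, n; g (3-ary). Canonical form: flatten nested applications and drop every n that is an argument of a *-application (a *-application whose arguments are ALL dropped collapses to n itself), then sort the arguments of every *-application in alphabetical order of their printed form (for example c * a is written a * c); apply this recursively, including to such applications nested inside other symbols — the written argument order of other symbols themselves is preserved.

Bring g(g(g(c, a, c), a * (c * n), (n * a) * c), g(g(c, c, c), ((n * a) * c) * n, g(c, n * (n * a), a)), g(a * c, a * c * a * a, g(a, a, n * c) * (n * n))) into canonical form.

Answer: g(g(g(c, a, c), a * c, a * c), g(g(c, c, c), a * c, g(c, a, a)), g(a * c, a * a * a * c, g(a, a, c)))

Derivation:
Work inside:  g(a, a, n * c) * (n * n)
Un-nest:  g(a, a, n * c) * n * n
Inside:  g(a, a, n * c)  →  g(a, a, c)
Unit:  drop n (×2)
Order the arguments:  g(a, a, c)
Put back:  g(g(g(c, a, c), a * c, a * c), g(g(c, c, c), a * c, g(c, a, a)), g(a * c, a * a * a * c, g(a, a, c)))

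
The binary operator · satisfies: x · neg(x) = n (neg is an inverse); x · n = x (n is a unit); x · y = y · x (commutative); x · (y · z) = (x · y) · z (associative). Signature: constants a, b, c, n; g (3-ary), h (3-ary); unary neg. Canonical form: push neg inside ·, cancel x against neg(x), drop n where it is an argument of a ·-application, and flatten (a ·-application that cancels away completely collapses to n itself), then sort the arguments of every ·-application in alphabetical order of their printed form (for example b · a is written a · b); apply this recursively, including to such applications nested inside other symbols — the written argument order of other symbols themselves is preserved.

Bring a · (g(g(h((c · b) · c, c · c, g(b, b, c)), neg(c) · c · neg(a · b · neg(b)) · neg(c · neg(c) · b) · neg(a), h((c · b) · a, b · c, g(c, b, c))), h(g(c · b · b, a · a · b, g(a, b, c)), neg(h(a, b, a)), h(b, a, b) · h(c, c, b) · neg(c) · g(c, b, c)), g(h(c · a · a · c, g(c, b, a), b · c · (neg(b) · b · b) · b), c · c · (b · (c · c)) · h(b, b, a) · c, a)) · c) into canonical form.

Push neg inside:  distribute neg over · and collapse double neg
Combine occurrences:  a · g(g(h(b · c · c, c · c, g(b, b, c)), neg(a) · neg(a) · neg(b), h(a · b · c, b · c, g(c, b, c))), h(g(b · b · c, a · a · b, g(a, b, c)), neg(h(a, b, a)), g(c, b, c) · h(b, a, b) · h(c, c, b) · neg(c)), g(h(a · a · c · c, g(c, b, a), b · b · b · c), b · c · c · c · c · c · h(b, b, a), a)) · c
Order the arguments:  a · c · g(g(h(b · c · c, c · c, g(b, b, c)), neg(a) · neg(a) · neg(b), h(a · b · c, b · c, g(c, b, c))), h(g(b · b · c, a · a · b, g(a, b, c)), neg(h(a, b, a)), g(c, b, c) · h(b, a, b) · h(c, c, b) · neg(c)), g(h(a · a · c · c, g(c, b, a), b · b · b · c), b · c · c · c · c · c · h(b, b, a), a))

Answer: a · c · g(g(h(b · c · c, c · c, g(b, b, c)), neg(a) · neg(a) · neg(b), h(a · b · c, b · c, g(c, b, c))), h(g(b · b · c, a · a · b, g(a, b, c)), neg(h(a, b, a)), g(c, b, c) · h(b, a, b) · h(c, c, b) · neg(c)), g(h(a · a · c · c, g(c, b, a), b · b · b · c), b · c · c · c · c · c · h(b, b, a), a))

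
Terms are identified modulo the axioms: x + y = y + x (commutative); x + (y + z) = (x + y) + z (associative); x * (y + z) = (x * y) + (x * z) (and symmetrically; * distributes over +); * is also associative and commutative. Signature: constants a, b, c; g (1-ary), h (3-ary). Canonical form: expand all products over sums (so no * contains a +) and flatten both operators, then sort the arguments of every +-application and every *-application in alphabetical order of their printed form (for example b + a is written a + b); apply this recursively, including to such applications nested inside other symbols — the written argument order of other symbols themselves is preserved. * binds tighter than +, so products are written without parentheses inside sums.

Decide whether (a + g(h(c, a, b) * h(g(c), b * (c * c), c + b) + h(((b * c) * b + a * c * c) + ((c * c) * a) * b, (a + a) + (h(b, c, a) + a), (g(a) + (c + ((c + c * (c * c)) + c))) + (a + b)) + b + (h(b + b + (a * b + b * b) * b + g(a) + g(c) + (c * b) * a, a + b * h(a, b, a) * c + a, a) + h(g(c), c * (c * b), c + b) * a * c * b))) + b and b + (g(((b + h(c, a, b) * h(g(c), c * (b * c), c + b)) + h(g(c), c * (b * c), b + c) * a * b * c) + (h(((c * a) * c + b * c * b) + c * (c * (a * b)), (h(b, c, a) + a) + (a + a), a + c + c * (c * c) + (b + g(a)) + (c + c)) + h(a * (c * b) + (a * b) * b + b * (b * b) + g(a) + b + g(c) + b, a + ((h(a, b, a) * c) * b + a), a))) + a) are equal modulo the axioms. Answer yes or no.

Answer: yes — both canonical forms are a + b + g(a * b * c * h(g(c), b * c * c, b + c) + b + h(a * b * b + a * b * c + b + b + b * b * b + g(a) + g(c), a + a + b * c * h(a, b, a), a) + h(a * b * c * c + a * c * c + b * b * c, a + a + a + h(b, c, a), a + b + c + c + c + c * c * c + g(a)) + h(c, a, b) * h(g(c), b * c * c, b + c))

Derivation:
Left:  (a + g(h(c, a, b) * h(g(c), b * (c * c), c + b) + h(((b * c) * b + a * c * c) + ((c * c) * a) * b, (a + a) + (h(b, c, a) + a), (g(a) + (c + ((c + c * (c * c)) + c))) + (a + b)) + b + (h(b + b + (a * b + b * b) * b + g(a) + g(c) + (c * b) * a, a + b * h(a, b, a) * c + a, a) + h(g(c), c * (c * b), c + b) * a * c * b))) + b
  Expand products over sums:  a + g(a * b * c * h(g(c), b * c * c, b + c) + b + h(a * b * b + a * b * c + b + b + b * b * b + g(a) + g(c), a + a + b * c * h(a, b, a), a) + h(a * b * c * c + a * c * c + b * b * c, a + a + a + h(b, c, a), a + b + c + c + c + c * c * c + g(a)) + h(c, a, b) * h(g(c), b * c * c, b + c)) + b
  Sort:  a + b + g(a * b * c * h(g(c), b * c * c, b + c) + b + h(a * b * b + a * b * c + b + b + b * b * b + g(a) + g(c), a + a + b * c * h(a, b, a), a) + h(a * b * c * c + a * c * c + b * b * c, a + a + a + h(b, c, a), a + b + c + c + c + c * c * c + g(a)) + h(c, a, b) * h(g(c), b * c * c, b + c))
Right:  b + (g(((b + h(c, a, b) * h(g(c), c * (b * c), c + b)) + h(g(c), c * (b * c), b + c) * a * b * c) + (h(((c * a) * c + b * c * b) + c * (c * (a * b)), (h(b, c, a) + a) + (a + a), a + c + c * (c * c) + (b + g(a)) + (c + c)) + h(a * (c * b) + (a * b) * b + b * (b * b) + g(a) + b + g(c) + b, a + ((h(a, b, a) * c) * b + a), a))) + a)
  Merge nested applications:  b + g(a * b * c * h(g(c), b * c * c, b + c) + b + h(a * b * b + a * b * c + b + b + b * b * b + g(a) + g(c), a + a + b * c * h(a, b, a), a) + h(a * b * c * c + a * c * c + b * b * c, a + a + a + h(b, c, a), a + b + c + c + c + c * c * c + g(a)) + h(c, a, b) * h(g(c), b * c * c, b + c)) + a
  Order the arguments:  a + b + g(a * b * c * h(g(c), b * c * c, b + c) + b + h(a * b * b + a * b * c + b + b + b * b * b + g(a) + g(c), a + a + b * c * h(a, b, a), a) + h(a * b * c * c + a * c * c + b * b * c, a + a + a + h(b, c, a), a + b + c + c + c + c * c * c + g(a)) + h(c, a, b) * h(g(c), b * c * c, b + c))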